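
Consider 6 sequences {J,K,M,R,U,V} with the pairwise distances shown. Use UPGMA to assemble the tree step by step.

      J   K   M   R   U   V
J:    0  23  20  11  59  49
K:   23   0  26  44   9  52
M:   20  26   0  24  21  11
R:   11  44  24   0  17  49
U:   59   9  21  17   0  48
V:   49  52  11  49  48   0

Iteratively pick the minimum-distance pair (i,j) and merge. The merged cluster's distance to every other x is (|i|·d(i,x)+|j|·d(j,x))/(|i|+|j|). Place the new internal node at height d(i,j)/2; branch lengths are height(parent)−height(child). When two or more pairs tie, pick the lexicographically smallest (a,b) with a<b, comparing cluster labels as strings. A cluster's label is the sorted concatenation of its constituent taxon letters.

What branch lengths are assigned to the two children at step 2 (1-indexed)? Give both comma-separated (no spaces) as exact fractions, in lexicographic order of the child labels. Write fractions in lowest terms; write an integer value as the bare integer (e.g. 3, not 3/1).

11/2,11/2

step 1: merge (K,U) at d=9; branch lengths K→9/2, U→9/2; new cluster KU
  updated: d(J,KU)=41, d(KU,M)=47/2, d(KU,R)=61/2, d(KU,V)=50
step 2: merge (J,R) at d=11; branch lengths J→11/2, R→11/2; new cluster JR
  updated: d(JR,KU)=143/4, d(JR,M)=22, d(JR,V)=49
step 3: merge (M,V) at d=11; branch lengths M→11/2, V→11/2; new cluster MV
  updated: d(JR,MV)=71/2, d(KU,MV)=147/4
step 4: merge (JR,MV) at d=71/2; branch lengths JR→49/4, MV→49/4; new cluster JMRV
  updated: d(JMRV,KU)=145/4
step 5: merge (JMRV,KU) at d=145/4; branch lengths JMRV→3/8, KU→109/8; new cluster JKMRUV
final tree: (((J:11/2,R:11/2):49/4,(M:11/2,V:11/2):49/4):3/8,(K:9/2,U:9/2):109/8)
total length: 139/2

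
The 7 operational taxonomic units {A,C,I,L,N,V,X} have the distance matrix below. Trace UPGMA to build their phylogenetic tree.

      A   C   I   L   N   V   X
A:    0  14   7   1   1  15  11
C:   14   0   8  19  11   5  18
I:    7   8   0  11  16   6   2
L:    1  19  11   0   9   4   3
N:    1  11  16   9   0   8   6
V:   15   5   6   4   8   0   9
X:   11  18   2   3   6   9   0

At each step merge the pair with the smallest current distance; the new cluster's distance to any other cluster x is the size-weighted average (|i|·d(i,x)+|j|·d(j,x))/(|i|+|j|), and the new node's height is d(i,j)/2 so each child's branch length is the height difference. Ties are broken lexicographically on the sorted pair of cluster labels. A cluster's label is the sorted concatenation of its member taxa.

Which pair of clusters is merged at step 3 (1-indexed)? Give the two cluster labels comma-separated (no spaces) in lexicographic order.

AL,N

1. join A+L (d=1) ⇒ AL; edges |A|=1/2, |L|=1/2
  updated: d(AL,C)=33/2, d(AL,I)=9, d(AL,N)=5, d(AL,V)=19/2, d(AL,X)=7
2. join I+X (d=2) ⇒ IX; edges |I|=1, |X|=1
  updated: d(AL,IX)=8, d(C,IX)=13, d(IX,N)=11, d(IX,V)=15/2
3. join AL+N (d=5) ⇒ ALN; edges |AL|=2, |N|=5/2
  updated: d(ALN,C)=44/3, d(ALN,IX)=9, d(ALN,V)=9
4. join C+V (d=5) ⇒ CV; edges |C|=5/2, |V|=5/2
  updated: d(ALN,CV)=71/6, d(CV,IX)=41/4
5. join ALN+IX (d=9) ⇒ AILNX; edges |ALN|=2, |IX|=7/2
  updated: d(AILNX,CV)=56/5
6. join AILNX+CV (d=56/5) ⇒ ACILNVX; edges |AILNX|=11/10, |CV|=31/10
final tree: ((((A:1/2,L:1/2):2,N:5/2):2,(I:1,X:1):7/2):11/10,(C:5/2,V:5/2):31/10)
total length: 111/5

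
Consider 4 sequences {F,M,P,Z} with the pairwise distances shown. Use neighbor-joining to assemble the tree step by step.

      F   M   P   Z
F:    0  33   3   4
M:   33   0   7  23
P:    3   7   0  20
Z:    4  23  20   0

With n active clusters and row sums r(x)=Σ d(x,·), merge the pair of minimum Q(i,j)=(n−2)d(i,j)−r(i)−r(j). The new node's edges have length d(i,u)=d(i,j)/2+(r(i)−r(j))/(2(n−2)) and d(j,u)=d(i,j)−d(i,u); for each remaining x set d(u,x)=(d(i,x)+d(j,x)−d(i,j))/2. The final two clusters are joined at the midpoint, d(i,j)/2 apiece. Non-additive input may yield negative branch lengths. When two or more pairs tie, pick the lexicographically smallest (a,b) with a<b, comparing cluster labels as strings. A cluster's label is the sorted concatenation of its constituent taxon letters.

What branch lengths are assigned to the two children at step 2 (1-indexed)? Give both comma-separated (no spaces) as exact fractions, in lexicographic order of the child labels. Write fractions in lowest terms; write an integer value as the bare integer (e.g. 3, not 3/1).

57/4,47/4

iteration 1: select F,Z (d=4, Q=-79); attach at lengths (1/4, 15/4); label the merged cluster FZ
  updated: d(FZ,M)=26, d(FZ,P)=19/2
iteration 2: select FZ,M (d=26, Q=-85/2); attach at lengths (57/4, 47/4); label the merged cluster FMZ
  updated: d(FMZ,P)=-19/4
iteration 3: select FMZ,P (d=-19/4); attach at lengths (-19/8, -19/8); label the merged cluster FMPZ
final tree: (((F:1/4,Z:15/4):57/4,M:47/4):-19/8,P:-19/8)
total length: 101/4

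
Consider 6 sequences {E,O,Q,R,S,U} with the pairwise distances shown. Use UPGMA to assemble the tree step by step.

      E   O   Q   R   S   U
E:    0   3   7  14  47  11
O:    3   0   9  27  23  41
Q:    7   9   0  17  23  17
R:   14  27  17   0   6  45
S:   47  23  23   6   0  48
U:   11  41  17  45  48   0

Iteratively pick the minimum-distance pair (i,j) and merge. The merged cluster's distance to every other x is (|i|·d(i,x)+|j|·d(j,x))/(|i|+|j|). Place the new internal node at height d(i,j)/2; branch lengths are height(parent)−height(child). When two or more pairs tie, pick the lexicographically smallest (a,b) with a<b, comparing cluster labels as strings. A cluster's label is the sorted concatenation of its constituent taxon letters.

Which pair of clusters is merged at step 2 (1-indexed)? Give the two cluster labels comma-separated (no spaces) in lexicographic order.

R,S

1. join E+O (d=3) ⇒ EO; edges |E|=3/2, |O|=3/2
  updated: d(EO,Q)=8, d(EO,R)=41/2, d(EO,S)=35, d(EO,U)=26
2. join R+S (d=6) ⇒ RS; edges |R|=3, |S|=3
  updated: d(EO,RS)=111/4, d(Q,RS)=20, d(RS,U)=93/2
3. join EO+Q (d=8) ⇒ EOQ; edges |EO|=5/2, |Q|=4
  updated: d(EOQ,RS)=151/6, d(EOQ,U)=23
4. join EOQ+U (d=23) ⇒ EOQU; edges |EOQ|=15/2, |U|=23/2
  updated: d(EOQU,RS)=61/2
5. join EOQU+RS (d=61/2) ⇒ EOQRSU; edges |EOQU|=15/4, |RS|=49/4
final tree: ((((E:3/2,O:3/2):5/2,Q:4):15/2,U:23/2):15/4,(R:3,S:3):49/4)
total length: 101/2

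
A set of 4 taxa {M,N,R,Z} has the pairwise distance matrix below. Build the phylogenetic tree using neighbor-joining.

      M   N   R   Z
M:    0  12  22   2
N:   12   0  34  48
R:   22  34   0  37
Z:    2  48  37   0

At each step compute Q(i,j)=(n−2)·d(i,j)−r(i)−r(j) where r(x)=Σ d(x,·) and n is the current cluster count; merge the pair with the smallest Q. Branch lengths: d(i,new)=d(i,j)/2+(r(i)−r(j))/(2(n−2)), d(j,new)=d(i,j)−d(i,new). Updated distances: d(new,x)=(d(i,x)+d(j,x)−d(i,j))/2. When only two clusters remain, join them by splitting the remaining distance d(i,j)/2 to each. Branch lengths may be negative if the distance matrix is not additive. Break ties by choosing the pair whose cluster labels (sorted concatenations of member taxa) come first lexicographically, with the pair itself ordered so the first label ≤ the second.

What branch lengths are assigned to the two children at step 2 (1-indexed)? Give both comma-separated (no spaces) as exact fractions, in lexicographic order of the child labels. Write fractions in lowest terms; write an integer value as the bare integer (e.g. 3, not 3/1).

step 1: merge (M,Z) at d=2, Q=-119; branch lengths M→-47/4, Z→55/4; new cluster MZ
  updated: d(MZ,N)=29, d(MZ,R)=57/2
step 2: merge (MZ,N) at d=29, Q=-183/2; branch lengths MZ→47/4, N→69/4; new cluster MNZ
  updated: d(MNZ,R)=67/4
step 3: merge (MNZ,R) at d=67/4; branch lengths MNZ→67/8, R→67/8; new cluster MNRZ
final tree: (((M:-47/4,Z:55/4):47/4,N:69/4):67/8,R:67/8)
total length: 191/4

47/4,69/4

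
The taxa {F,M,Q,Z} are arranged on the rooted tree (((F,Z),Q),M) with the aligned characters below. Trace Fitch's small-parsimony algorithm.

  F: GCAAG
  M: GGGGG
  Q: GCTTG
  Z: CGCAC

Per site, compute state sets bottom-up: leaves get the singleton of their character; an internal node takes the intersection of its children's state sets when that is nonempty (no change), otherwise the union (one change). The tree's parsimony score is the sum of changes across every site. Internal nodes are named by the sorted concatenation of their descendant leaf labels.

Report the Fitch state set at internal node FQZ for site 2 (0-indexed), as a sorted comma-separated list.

A,C,T

site 0, node FZ: F={G} ∪ Z={C} → {C,G} (+1)
site 0, node FQZ: FZ={C,G} ∩ Q={G} → {G} (+0)
site 0, node FMQZ: FQZ={G} ∩ M={G} → {G} (+0)
site 1, node FZ: F={C} ∪ Z={G} → {C,G} (+1)
site 1, node FQZ: FZ={C,G} ∩ Q={C} → {C} (+0)
site 1, node FMQZ: FQZ={C} ∪ M={G} → {C,G} (+1)
site 2, node FZ: F={A} ∪ Z={C} → {A,C} (+1)
site 2, node FQZ: FZ={A,C} ∪ Q={T} → {A,C,T} (+1)
site 2, node FMQZ: FQZ={A,C,T} ∪ M={G} → {A,C,G,T} (+1)
site 3, node FZ: F={A} ∩ Z={A} → {A} (+0)
site 3, node FQZ: FZ={A} ∪ Q={T} → {A,T} (+1)
site 3, node FMQZ: FQZ={A,T} ∪ M={G} → {A,G,T} (+1)
site 4, node FZ: F={G} ∪ Z={C} → {C,G} (+1)
site 4, node FQZ: FZ={C,G} ∩ Q={G} → {G} (+0)
site 4, node FMQZ: FQZ={G} ∩ M={G} → {G} (+0)
per-site changes: [1, 2, 3, 2, 1]; total = 9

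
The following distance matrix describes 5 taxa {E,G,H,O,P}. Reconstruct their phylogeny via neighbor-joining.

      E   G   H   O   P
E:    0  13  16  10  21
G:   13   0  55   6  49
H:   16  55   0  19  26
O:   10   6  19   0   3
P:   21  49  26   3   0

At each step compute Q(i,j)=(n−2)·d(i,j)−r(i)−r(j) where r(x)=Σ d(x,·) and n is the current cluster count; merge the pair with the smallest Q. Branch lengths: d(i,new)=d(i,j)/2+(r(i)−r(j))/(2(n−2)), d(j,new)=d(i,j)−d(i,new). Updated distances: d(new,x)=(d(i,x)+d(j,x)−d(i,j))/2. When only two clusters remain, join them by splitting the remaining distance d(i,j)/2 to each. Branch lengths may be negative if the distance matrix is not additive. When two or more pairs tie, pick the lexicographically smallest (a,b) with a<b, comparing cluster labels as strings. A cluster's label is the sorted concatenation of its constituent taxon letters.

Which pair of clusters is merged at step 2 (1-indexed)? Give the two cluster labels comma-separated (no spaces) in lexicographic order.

iteration 1: select E,G (d=13, Q=-144); attach at lengths (-4, 17); label the merged cluster EG
  updated: d(EG,H)=29, d(EG,O)=3/2, d(EG,P)=57/2
iteration 2: select EG,O (d=3/2, Q=-159/2); attach at lengths (77/8, -65/8); label the merged cluster EGO
  updated: d(EGO,H)=93/4, d(EGO,P)=15
iteration 3: select EGO,H (d=93/4, Q=-257/4); attach at lengths (49/8, 137/8); label the merged cluster EGHO
  updated: d(EGHO,P)=71/8
iteration 4: select EGHO,P (d=71/8); attach at lengths (71/16, 71/16); label the merged cluster EGHOP
final tree: ((((E:-4,G:17):77/8,O:-65/8):49/8,H:137/8):71/16,P:71/16)
total length: 373/8

EG,O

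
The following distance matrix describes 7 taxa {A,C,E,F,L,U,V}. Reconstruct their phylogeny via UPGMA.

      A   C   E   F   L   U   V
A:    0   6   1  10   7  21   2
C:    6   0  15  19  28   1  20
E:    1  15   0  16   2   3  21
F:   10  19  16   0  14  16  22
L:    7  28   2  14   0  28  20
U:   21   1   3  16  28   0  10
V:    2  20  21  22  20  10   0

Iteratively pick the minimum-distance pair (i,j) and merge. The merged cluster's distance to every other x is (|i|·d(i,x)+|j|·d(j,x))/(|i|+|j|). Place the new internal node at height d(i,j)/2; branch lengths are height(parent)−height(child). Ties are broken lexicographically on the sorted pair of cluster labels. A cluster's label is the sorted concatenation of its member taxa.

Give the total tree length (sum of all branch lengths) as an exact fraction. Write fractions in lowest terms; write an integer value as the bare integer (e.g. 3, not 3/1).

1. join A+E (d=1) ⇒ AE; edges |A|=1/2, |E|=1/2
  updated: d(AE,C)=21/2, d(AE,F)=13, d(AE,L)=9/2, d(AE,U)=12, d(AE,V)=23/2
2. join C+U (d=1) ⇒ CU; edges |C|=1/2, |U|=1/2
  updated: d(AE,CU)=45/4, d(CU,F)=35/2, d(CU,L)=28, d(CU,V)=15
3. join AE+L (d=9/2) ⇒ AEL; edges |AE|=7/4, |L|=9/4
  updated: d(AEL,CU)=101/6, d(AEL,F)=40/3, d(AEL,V)=43/3
4. join AEL+F (d=40/3) ⇒ AEFL; edges |AEL|=53/12, |F|=20/3
  updated: d(AEFL,CU)=17, d(AEFL,V)=65/4
5. join CU+V (d=15) ⇒ CUV; edges |CU|=7, |V|=15/2
  updated: d(AEFL,CUV)=67/4
6. join AEFL+CUV (d=67/4) ⇒ ACEFLUV; edges |AEFL|=41/24, |CUV|=7/8
final tree: ((((A:1/2,E:1/2):7/4,L:9/4):53/12,F:20/3):41/24,((C:1/2,U:1/2):7,V:15/2):7/8)
total length: 205/6

205/6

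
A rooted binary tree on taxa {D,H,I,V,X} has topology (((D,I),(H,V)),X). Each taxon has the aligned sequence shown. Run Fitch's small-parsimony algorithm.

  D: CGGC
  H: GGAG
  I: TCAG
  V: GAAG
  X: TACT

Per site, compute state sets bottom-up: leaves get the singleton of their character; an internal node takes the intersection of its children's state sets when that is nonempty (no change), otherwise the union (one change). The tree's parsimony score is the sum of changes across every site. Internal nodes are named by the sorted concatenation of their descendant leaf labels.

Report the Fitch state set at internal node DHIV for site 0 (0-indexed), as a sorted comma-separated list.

[col 0] DI: children D:{C}, I:{T} ∪→ {C,T}; cost 1
[col 0] HV: children H:{G}, V:{G} ∩→ {G}; cost 0
[col 0] DHIV: children DI:{C,T}, HV:{G} ∪→ {C,G,T}; cost 1
[col 0] DHIVX: children DHIV:{C,G,T}, X:{T} ∩→ {T}; cost 0
[col 1] DI: children D:{G}, I:{C} ∪→ {C,G}; cost 1
[col 1] HV: children H:{G}, V:{A} ∪→ {A,G}; cost 1
[col 1] DHIV: children DI:{C,G}, HV:{A,G} ∩→ {G}; cost 0
[col 1] DHIVX: children DHIV:{G}, X:{A} ∪→ {A,G}; cost 1
[col 2] DI: children D:{G}, I:{A} ∪→ {A,G}; cost 1
[col 2] HV: children H:{A}, V:{A} ∩→ {A}; cost 0
[col 2] DHIV: children DI:{A,G}, HV:{A} ∩→ {A}; cost 0
[col 2] DHIVX: children DHIV:{A}, X:{C} ∪→ {A,C}; cost 1
[col 3] DI: children D:{C}, I:{G} ∪→ {C,G}; cost 1
[col 3] HV: children H:{G}, V:{G} ∩→ {G}; cost 0
[col 3] DHIV: children DI:{C,G}, HV:{G} ∩→ {G}; cost 0
[col 3] DHIVX: children DHIV:{G}, X:{T} ∪→ {G,T}; cost 1
per-site changes: [2, 3, 2, 2]; total = 9

C,G,T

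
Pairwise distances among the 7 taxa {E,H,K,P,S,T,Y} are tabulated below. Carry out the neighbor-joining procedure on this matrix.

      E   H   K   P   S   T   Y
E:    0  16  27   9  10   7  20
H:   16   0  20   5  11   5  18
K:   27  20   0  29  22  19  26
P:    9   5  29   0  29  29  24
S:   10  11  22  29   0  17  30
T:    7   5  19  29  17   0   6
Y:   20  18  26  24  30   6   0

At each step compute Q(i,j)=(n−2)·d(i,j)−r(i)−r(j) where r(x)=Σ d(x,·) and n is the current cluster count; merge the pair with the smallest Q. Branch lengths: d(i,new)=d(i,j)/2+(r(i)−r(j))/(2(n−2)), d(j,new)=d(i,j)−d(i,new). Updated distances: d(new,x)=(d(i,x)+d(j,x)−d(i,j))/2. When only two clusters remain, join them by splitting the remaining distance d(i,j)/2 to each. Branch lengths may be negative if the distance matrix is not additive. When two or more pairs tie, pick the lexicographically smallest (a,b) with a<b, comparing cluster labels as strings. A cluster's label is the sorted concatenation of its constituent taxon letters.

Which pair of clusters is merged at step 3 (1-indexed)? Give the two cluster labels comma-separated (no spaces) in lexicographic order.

E,S

step 1: merge (T,Y) at d=6, Q=-177; branch lengths T→-11/10, Y→71/10; new cluster TY
  updated: d(E,TY)=21/2, d(H,TY)=17/2, d(K,TY)=39/2, d(P,TY)=47/2, d(S,TY)=41/2
step 2: merge (H,P) at d=5, Q=-136; branch lengths H→-15/8, P→55/8; new cluster HP
  updated: d(E,HP)=10, d(HP,K)=22, d(HP,S)=35/2, d(HP,TY)=27/2
step 3: merge (E,S) at d=10, Q=-195/2; branch lengths E→35/12, S→85/12; new cluster ES
  updated: d(ES,HP)=35/4, d(ES,K)=39/2, d(ES,TY)=21/2
step 4: merge (ES,HP) at d=35/4, Q=-131/2; branch lengths ES→3, HP→23/4; new cluster EHPS
  updated: d(EHPS,K)=131/8, d(EHPS,TY)=61/8
step 5: merge (EHPS,K) at d=131/8, Q=-87/2; branch lengths EHPS→9/4, K→113/8; new cluster EHKPS
  updated: d(EHKPS,TY)=43/8
step 6: merge (EHKPS,TY) at d=43/8; branch lengths EHKPS→43/16, TY→43/16; new cluster EHKPSTY
final tree: ((((E:35/12,S:85/12):3,(H:-15/8,P:55/8):23/4):9/4,K:113/8):43/16,(T:-11/10,Y:71/10):43/16)
total length: 103/2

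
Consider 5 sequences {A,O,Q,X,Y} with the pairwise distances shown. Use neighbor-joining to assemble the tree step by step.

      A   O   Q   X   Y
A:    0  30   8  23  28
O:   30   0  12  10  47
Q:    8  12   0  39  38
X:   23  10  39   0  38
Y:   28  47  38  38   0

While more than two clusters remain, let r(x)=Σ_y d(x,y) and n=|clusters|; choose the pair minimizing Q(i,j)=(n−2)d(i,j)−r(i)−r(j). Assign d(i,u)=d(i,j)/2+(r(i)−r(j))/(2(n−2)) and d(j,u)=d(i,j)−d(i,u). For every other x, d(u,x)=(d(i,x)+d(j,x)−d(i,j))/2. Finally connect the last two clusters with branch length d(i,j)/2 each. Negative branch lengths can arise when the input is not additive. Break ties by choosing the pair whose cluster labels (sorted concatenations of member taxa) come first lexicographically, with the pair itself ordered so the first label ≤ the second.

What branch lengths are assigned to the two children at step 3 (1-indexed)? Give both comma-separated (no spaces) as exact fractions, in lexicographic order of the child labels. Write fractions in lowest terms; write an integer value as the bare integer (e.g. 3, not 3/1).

1. join O+X (d=10, Q=-179) ⇒ OX; edges |O|=19/6, |X|=41/6
  updated: d(A,OX)=43/2, d(OX,Q)=41/2, d(OX,Y)=75/2
2. join A+Q (d=8, Q=-108) ⇒ AQ; edges |A|=7/4, |Q|=25/4
  updated: d(AQ,OX)=17, d(AQ,Y)=29
3. join AQ+OX (d=17, Q=-167/2) ⇒ AOQX; edges |AQ|=17/4, |OX|=51/4
  updated: d(AOQX,Y)=99/4
4. join AOQX+Y (d=99/4) ⇒ AOQXY; edges |AOQX|=99/8, |Y|=99/8
final tree: (((A:7/4,Q:25/4):17/4,(O:19/6,X:41/6):51/4):99/8,Y:99/8)
total length: 239/4

17/4,51/4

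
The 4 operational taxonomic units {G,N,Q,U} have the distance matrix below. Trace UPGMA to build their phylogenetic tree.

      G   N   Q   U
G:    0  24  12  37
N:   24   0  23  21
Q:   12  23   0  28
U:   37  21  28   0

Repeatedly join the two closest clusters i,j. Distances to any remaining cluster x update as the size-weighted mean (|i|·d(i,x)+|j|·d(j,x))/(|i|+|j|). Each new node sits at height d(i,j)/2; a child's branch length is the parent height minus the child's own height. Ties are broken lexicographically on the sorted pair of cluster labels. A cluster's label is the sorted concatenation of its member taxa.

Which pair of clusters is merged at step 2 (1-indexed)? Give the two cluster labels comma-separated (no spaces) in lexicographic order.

N,U

1. join G+Q (d=12) ⇒ GQ; edges |G|=6, |Q|=6
  updated: d(GQ,N)=47/2, d(GQ,U)=65/2
2. join N+U (d=21) ⇒ NU; edges |N|=21/2, |U|=21/2
  updated: d(GQ,NU)=28
3. join GQ+NU (d=28) ⇒ GNQU; edges |GQ|=8, |NU|=7/2
final tree: ((G:6,Q:6):8,(N:21/2,U:21/2):7/2)
total length: 89/2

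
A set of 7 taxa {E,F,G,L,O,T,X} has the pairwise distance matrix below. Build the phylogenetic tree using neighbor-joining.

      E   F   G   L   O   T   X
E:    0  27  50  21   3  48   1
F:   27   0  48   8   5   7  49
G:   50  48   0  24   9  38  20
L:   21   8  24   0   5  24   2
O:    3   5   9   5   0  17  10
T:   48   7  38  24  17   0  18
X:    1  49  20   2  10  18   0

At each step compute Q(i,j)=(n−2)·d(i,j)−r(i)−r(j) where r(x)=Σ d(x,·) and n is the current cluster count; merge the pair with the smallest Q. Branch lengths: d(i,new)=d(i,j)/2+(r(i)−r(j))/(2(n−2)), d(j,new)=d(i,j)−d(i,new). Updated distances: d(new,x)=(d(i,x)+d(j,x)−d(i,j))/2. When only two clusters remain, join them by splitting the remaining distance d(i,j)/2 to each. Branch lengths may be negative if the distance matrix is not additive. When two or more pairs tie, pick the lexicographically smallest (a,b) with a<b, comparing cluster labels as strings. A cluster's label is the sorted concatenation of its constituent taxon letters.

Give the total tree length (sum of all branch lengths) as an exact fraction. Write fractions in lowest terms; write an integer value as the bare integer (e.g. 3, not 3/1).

49

iteration 1: select F,T (d=7, Q=-261); attach at lengths (27/10, 43/10); label the merged cluster FT
  updated: d(E,FT)=34, d(FT,G)=79/2, d(FT,L)=25/2, d(FT,O)=15/2, d(FT,X)=30
iteration 2: select E,X (d=1, Q=-168); attach at lengths (25/4, -21/4); label the merged cluster EX
  updated: d(EX,FT)=63/2, d(EX,G)=69/2, d(EX,L)=11, d(EX,O)=6
iteration 3: select G,O (d=9, Q=-215/2); attach at lengths (71/4, -35/4); label the merged cluster GO
  updated: d(EX,GO)=63/4, d(FT,GO)=19, d(GO,L)=10
iteration 4: select EX,GO (d=63/4, Q=-143/2); attach at lengths (45/4, 9/2); label the merged cluster EGOX
  updated: d(EGOX,FT)=139/8, d(EGOX,L)=21/8
iteration 5: select EGOX,FT (d=139/8, Q=-65/2); attach at lengths (15/4, 109/8); label the merged cluster EFGOTX
  updated: d(EFGOTX,L)=-9/8
iteration 6: select EFGOTX,L (d=-9/8); attach at lengths (-9/16, -9/16); label the merged cluster EFGLOTX
final tree: ((((E:25/4,X:-21/4):45/4,(G:71/4,O:-35/4):9/2):15/4,(F:27/10,T:43/10):109/8):-9/16,L:-9/16)
total length: 49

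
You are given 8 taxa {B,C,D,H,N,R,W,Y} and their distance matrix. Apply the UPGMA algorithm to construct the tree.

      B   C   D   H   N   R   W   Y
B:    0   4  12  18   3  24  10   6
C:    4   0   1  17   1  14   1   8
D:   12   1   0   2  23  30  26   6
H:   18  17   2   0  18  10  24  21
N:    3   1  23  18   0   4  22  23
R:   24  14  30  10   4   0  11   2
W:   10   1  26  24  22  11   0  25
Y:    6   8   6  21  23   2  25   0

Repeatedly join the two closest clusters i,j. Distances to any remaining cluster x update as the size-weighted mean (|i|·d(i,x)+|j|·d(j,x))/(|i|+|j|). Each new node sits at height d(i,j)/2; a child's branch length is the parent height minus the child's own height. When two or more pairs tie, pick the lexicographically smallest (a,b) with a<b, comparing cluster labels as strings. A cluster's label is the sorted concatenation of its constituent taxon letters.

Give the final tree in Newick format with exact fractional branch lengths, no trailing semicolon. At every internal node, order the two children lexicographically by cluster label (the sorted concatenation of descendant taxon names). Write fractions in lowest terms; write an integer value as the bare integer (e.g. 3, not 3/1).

iteration 1: select C,D (d=1); attach at lengths (1/2, 1/2); label the merged cluster CD
  updated: d(B,CD)=8, d(CD,H)=19/2, d(CD,N)=12, d(CD,R)=22, d(CD,W)=27/2, d(CD,Y)=7
iteration 2: select R,Y (d=2); attach at lengths (1, 1); label the merged cluster RY
  updated: d(B,RY)=15, d(CD,RY)=29/2, d(H,RY)=31/2, d(N,RY)=27/2, d(RY,W)=18
iteration 3: select B,N (d=3); attach at lengths (3/2, 3/2); label the merged cluster BN
  updated: d(BN,CD)=10, d(BN,H)=18, d(BN,RY)=57/4, d(BN,W)=16
iteration 4: select CD,H (d=19/2); attach at lengths (17/4, 19/4); label the merged cluster CDH
  updated: d(BN,CDH)=38/3, d(CDH,RY)=89/6, d(CDH,W)=17
iteration 5: select BN,CDH (d=38/3); attach at lengths (29/6, 19/12); label the merged cluster BCDHN
  updated: d(BCDHN,RY)=73/5, d(BCDHN,W)=83/5
iteration 6: select BCDHN,RY (d=73/5); attach at lengths (29/30, 63/10); label the merged cluster BCDHNRY
  updated: d(BCDHNRY,W)=17
iteration 7: select BCDHNRY,W (d=17); attach at lengths (6/5, 17/2); label the merged cluster BCDHNRWY
final tree: ((((B:3/2,N:3/2):29/6,((C:1/2,D:1/2):17/4,H:19/4):19/12):29/30,(R:1,Y:1):63/10):6/5,W:17/2)
total length: 2303/60

((((B:3/2,N:3/2):29/6,((C:1/2,D:1/2):17/4,H:19/4):19/12):29/30,(R:1,Y:1):63/10):6/5,W:17/2)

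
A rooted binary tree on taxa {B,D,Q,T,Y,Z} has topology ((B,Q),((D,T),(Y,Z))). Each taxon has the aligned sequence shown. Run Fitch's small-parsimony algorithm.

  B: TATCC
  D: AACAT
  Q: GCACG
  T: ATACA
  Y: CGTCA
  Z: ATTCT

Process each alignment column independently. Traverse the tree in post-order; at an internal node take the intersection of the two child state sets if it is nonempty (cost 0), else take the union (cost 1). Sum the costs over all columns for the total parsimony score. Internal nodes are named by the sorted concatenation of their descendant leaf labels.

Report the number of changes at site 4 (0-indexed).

BQ@0: {T} ∪ {G} = {G,T} (union, +1)
DT@0: {A} ∩ {A} = {A} (intersection, +0)
YZ@0: {C} ∪ {A} = {A,C} (union, +1)
DTYZ@0: {A} ∩ {A,C} = {A} (intersection, +0)
BDQTYZ@0: {G,T} ∪ {A} = {A,G,T} (union, +1)
BQ@1: {A} ∪ {C} = {A,C} (union, +1)
DT@1: {A} ∪ {T} = {A,T} (union, +1)
YZ@1: {G} ∪ {T} = {G,T} (union, +1)
DTYZ@1: {A,T} ∩ {G,T} = {T} (intersection, +0)
BDQTYZ@1: {A,C} ∪ {T} = {A,C,T} (union, +1)
BQ@2: {T} ∪ {A} = {A,T} (union, +1)
DT@2: {C} ∪ {A} = {A,C} (union, +1)
YZ@2: {T} ∩ {T} = {T} (intersection, +0)
DTYZ@2: {A,C} ∪ {T} = {A,C,T} (union, +1)
BDQTYZ@2: {A,T} ∩ {A,C,T} = {A,T} (intersection, +0)
BQ@3: {C} ∩ {C} = {C} (intersection, +0)
DT@3: {A} ∪ {C} = {A,C} (union, +1)
YZ@3: {C} ∩ {C} = {C} (intersection, +0)
DTYZ@3: {A,C} ∩ {C} = {C} (intersection, +0)
BDQTYZ@3: {C} ∩ {C} = {C} (intersection, +0)
BQ@4: {C} ∪ {G} = {C,G} (union, +1)
DT@4: {T} ∪ {A} = {A,T} (union, +1)
YZ@4: {A} ∪ {T} = {A,T} (union, +1)
DTYZ@4: {A,T} ∩ {A,T} = {A,T} (intersection, +0)
BDQTYZ@4: {C,G} ∪ {A,T} = {A,C,G,T} (union, +1)
per-site changes: [3, 4, 3, 1, 4]; total = 15

4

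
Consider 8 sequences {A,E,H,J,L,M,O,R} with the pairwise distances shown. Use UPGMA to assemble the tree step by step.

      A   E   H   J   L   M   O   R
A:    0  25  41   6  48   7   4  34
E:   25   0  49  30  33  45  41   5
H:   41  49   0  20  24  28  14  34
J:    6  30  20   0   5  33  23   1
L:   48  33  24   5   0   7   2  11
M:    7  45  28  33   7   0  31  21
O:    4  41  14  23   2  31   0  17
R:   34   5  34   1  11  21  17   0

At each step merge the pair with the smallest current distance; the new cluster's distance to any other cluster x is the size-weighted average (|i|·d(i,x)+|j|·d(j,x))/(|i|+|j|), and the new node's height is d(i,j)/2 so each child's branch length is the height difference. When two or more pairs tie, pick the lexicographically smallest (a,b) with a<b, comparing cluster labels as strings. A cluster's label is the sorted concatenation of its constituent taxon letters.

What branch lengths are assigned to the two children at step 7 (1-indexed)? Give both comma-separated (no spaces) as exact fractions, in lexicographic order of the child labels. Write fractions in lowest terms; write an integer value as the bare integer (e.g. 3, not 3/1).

241/84,114/7

step 1: merge (J,R) at d=1; branch lengths J→1/2, R→1/2; new cluster JR
  updated: d(A,JR)=20, d(E,JR)=35/2, d(H,JR)=27, d(JR,L)=8, d(JR,M)=27, d(JR,O)=20
step 2: merge (L,O) at d=2; branch lengths L→1, O→1; new cluster LO
  updated: d(A,LO)=26, d(E,LO)=37, d(H,LO)=19, d(JR,LO)=14, d(LO,M)=19
step 3: merge (A,M) at d=7; branch lengths A→7/2, M→7/2; new cluster AM
  updated: d(AM,E)=35, d(AM,H)=69/2, d(AM,JR)=47/2, d(AM,LO)=45/2
step 4: merge (JR,LO) at d=14; branch lengths JR→13/2, LO→6; new cluster JLOR
  updated: d(AM,JLOR)=23, d(E,JLOR)=109/4, d(H,JLOR)=23
step 5: merge (AM,JLOR) at d=23; branch lengths AM→8, JLOR→9/2; new cluster AJLMOR
  updated: d(AJLMOR,E)=179/6, d(AJLMOR,H)=161/6
step 6: merge (AJLMOR,H) at d=161/6; branch lengths AJLMOR→23/12, H→161/12; new cluster AHJLMOR
  updated: d(AHJLMOR,E)=228/7
step 7: merge (AHJLMOR,E) at d=228/7; branch lengths AHJLMOR→241/84, E→114/7; new cluster AEHJLMOR
final tree: ((((A:7/2,M:7/2):8,((J:1/2,R:1/2):13/2,(L:1,O:1):6):9/2):23/12,H:161/12):241/84,E:114/7)
total length: 5837/84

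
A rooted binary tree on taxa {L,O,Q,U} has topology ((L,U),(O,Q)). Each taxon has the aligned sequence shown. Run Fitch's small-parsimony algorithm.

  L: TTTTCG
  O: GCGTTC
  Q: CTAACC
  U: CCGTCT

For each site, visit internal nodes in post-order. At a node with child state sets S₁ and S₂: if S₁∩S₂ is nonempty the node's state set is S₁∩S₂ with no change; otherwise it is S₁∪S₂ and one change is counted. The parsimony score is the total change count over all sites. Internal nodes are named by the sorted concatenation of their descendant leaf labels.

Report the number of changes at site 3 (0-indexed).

1

site 0, node LU: L={T} ∪ U={C} → {C,T} (+1)
site 0, node OQ: O={G} ∪ Q={C} → {C,G} (+1)
site 0, node LOQU: LU={C,T} ∩ OQ={C,G} → {C} (+0)
site 1, node LU: L={T} ∪ U={C} → {C,T} (+1)
site 1, node OQ: O={C} ∪ Q={T} → {C,T} (+1)
site 1, node LOQU: LU={C,T} ∩ OQ={C,T} → {C,T} (+0)
site 2, node LU: L={T} ∪ U={G} → {G,T} (+1)
site 2, node OQ: O={G} ∪ Q={A} → {A,G} (+1)
site 2, node LOQU: LU={G,T} ∩ OQ={A,G} → {G} (+0)
site 3, node LU: L={T} ∩ U={T} → {T} (+0)
site 3, node OQ: O={T} ∪ Q={A} → {A,T} (+1)
site 3, node LOQU: LU={T} ∩ OQ={A,T} → {T} (+0)
site 4, node LU: L={C} ∩ U={C} → {C} (+0)
site 4, node OQ: O={T} ∪ Q={C} → {C,T} (+1)
site 4, node LOQU: LU={C} ∩ OQ={C,T} → {C} (+0)
site 5, node LU: L={G} ∪ U={T} → {G,T} (+1)
site 5, node OQ: O={C} ∩ Q={C} → {C} (+0)
site 5, node LOQU: LU={G,T} ∪ OQ={C} → {C,G,T} (+1)
per-site changes: [2, 2, 2, 1, 1, 2]; total = 10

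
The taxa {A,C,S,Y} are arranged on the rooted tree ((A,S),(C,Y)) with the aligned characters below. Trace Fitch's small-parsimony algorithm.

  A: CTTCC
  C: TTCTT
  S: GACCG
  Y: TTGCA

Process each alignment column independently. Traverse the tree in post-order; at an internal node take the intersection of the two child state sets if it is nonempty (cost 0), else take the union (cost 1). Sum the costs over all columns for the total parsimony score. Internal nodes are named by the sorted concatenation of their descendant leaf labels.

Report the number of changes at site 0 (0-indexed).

[col 0] AS: children A:{C}, S:{G} ∪→ {C,G}; cost 1
[col 0] CY: children C:{T}, Y:{T} ∩→ {T}; cost 0
[col 0] ACSY: children AS:{C,G}, CY:{T} ∪→ {C,G,T}; cost 1
[col 1] AS: children A:{T}, S:{A} ∪→ {A,T}; cost 1
[col 1] CY: children C:{T}, Y:{T} ∩→ {T}; cost 0
[col 1] ACSY: children AS:{A,T}, CY:{T} ∩→ {T}; cost 0
[col 2] AS: children A:{T}, S:{C} ∪→ {C,T}; cost 1
[col 2] CY: children C:{C}, Y:{G} ∪→ {C,G}; cost 1
[col 2] ACSY: children AS:{C,T}, CY:{C,G} ∩→ {C}; cost 0
[col 3] AS: children A:{C}, S:{C} ∩→ {C}; cost 0
[col 3] CY: children C:{T}, Y:{C} ∪→ {C,T}; cost 1
[col 3] ACSY: children AS:{C}, CY:{C,T} ∩→ {C}; cost 0
[col 4] AS: children A:{C}, S:{G} ∪→ {C,G}; cost 1
[col 4] CY: children C:{T}, Y:{A} ∪→ {A,T}; cost 1
[col 4] ACSY: children AS:{C,G}, CY:{A,T} ∪→ {A,C,G,T}; cost 1
per-site changes: [2, 1, 2, 1, 3]; total = 9

2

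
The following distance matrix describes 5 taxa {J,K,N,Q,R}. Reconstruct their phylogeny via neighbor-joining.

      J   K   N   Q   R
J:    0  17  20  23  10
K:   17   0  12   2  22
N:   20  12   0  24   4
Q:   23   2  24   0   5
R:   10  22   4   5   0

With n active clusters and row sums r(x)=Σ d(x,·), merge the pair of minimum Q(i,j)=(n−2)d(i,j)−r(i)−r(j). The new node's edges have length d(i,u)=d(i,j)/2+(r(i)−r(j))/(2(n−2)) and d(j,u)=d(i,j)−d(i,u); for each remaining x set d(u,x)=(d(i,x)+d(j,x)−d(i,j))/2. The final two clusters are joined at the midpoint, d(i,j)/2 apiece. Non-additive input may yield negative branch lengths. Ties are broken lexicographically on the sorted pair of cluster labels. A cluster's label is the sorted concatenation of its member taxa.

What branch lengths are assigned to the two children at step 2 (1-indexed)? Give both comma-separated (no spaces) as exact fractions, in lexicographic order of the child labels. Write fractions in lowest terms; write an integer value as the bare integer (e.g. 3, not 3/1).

77/8,75/8

step 1: merge (K,Q) at d=2, Q=-101; branch lengths K→5/6, Q→7/6; new cluster KQ
  updated: d(J,KQ)=19, d(KQ,N)=17, d(KQ,R)=25/2
step 2: merge (J,KQ) at d=19, Q=-119/2; branch lengths J→77/8, KQ→75/8; new cluster JKQ
  updated: d(JKQ,N)=9, d(JKQ,R)=7/4
step 3: merge (JKQ,N) at d=9, Q=-59/4; branch lengths JKQ→27/8, N→45/8; new cluster JKNQ
  updated: d(JKNQ,R)=-13/8
step 4: merge (JKNQ,R) at d=-13/8; branch lengths JKNQ→-13/16, R→-13/16; new cluster JKNQR
final tree: (((J:77/8,(K:5/6,Q:7/6):75/8):27/8,N:45/8):-13/16,R:-13/16)
total length: 227/8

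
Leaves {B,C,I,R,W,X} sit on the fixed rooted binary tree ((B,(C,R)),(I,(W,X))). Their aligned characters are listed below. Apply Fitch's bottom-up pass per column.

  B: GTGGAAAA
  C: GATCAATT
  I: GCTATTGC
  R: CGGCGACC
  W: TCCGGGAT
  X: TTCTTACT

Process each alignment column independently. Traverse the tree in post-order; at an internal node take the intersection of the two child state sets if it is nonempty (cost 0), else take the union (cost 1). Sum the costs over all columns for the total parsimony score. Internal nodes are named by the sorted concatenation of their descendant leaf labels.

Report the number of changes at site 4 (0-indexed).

3

CR@0: {G} ∪ {C} = {C,G} (union, +1)
BCR@0: {G} ∩ {C,G} = {G} (intersection, +0)
WX@0: {T} ∩ {T} = {T} (intersection, +0)
IWX@0: {G} ∪ {T} = {G,T} (union, +1)
BCIRWX@0: {G} ∩ {G,T} = {G} (intersection, +0)
CR@1: {A} ∪ {G} = {A,G} (union, +1)
BCR@1: {T} ∪ {A,G} = {A,G,T} (union, +1)
WX@1: {C} ∪ {T} = {C,T} (union, +1)
IWX@1: {C} ∩ {C,T} = {C} (intersection, +0)
BCIRWX@1: {A,G,T} ∪ {C} = {A,C,G,T} (union, +1)
CR@2: {T} ∪ {G} = {G,T} (union, +1)
BCR@2: {G} ∩ {G,T} = {G} (intersection, +0)
WX@2: {C} ∩ {C} = {C} (intersection, +0)
IWX@2: {T} ∪ {C} = {C,T} (union, +1)
BCIRWX@2: {G} ∪ {C,T} = {C,G,T} (union, +1)
CR@3: {C} ∩ {C} = {C} (intersection, +0)
BCR@3: {G} ∪ {C} = {C,G} (union, +1)
WX@3: {G} ∪ {T} = {G,T} (union, +1)
IWX@3: {A} ∪ {G,T} = {A,G,T} (union, +1)
BCIRWX@3: {C,G} ∩ {A,G,T} = {G} (intersection, +0)
CR@4: {A} ∪ {G} = {A,G} (union, +1)
BCR@4: {A} ∩ {A,G} = {A} (intersection, +0)
WX@4: {G} ∪ {T} = {G,T} (union, +1)
IWX@4: {T} ∩ {G,T} = {T} (intersection, +0)
BCIRWX@4: {A} ∪ {T} = {A,T} (union, +1)
CR@5: {A} ∩ {A} = {A} (intersection, +0)
BCR@5: {A} ∩ {A} = {A} (intersection, +0)
WX@5: {G} ∪ {A} = {A,G} (union, +1)
IWX@5: {T} ∪ {A,G} = {A,G,T} (union, +1)
BCIRWX@5: {A} ∩ {A,G,T} = {A} (intersection, +0)
CR@6: {T} ∪ {C} = {C,T} (union, +1)
BCR@6: {A} ∪ {C,T} = {A,C,T} (union, +1)
WX@6: {A} ∪ {C} = {A,C} (union, +1)
IWX@6: {G} ∪ {A,C} = {A,C,G} (union, +1)
BCIRWX@6: {A,C,T} ∩ {A,C,G} = {A,C} (intersection, +0)
CR@7: {T} ∪ {C} = {C,T} (union, +1)
BCR@7: {A} ∪ {C,T} = {A,C,T} (union, +1)
WX@7: {T} ∩ {T} = {T} (intersection, +0)
IWX@7: {C} ∪ {T} = {C,T} (union, +1)
BCIRWX@7: {A,C,T} ∩ {C,T} = {C,T} (intersection, +0)
per-site changes: [2, 4, 3, 3, 3, 2, 4, 3]; total = 24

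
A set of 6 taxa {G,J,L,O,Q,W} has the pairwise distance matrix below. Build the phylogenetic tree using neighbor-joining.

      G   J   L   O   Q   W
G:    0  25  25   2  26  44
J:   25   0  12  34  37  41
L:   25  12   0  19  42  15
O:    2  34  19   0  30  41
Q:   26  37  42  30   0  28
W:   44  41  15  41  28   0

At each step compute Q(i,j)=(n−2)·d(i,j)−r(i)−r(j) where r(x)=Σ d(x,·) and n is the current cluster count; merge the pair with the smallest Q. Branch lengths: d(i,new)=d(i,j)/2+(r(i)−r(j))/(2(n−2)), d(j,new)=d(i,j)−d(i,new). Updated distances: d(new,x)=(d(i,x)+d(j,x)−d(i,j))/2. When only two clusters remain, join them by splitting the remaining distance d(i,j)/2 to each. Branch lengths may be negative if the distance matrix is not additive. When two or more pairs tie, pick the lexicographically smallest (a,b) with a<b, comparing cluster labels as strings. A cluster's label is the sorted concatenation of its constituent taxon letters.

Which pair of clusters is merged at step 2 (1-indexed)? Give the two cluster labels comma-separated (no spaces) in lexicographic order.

Q,W

iteration 1: select G,O (d=2, Q=-240); attach at lengths (1/2, 3/2); label the merged cluster GO
  updated: d(GO,J)=57/2, d(GO,L)=21, d(GO,Q)=27, d(GO,W)=83/2
iteration 2: select Q,W (d=28, Q=-351/2); attach at lengths (185/12, 151/12); label the merged cluster QW
  updated: d(GO,QW)=81/4, d(J,QW)=25, d(L,QW)=29/2
iteration 3: select GO,QW (d=81/4, Q=-89); attach at lengths (101/8, 61/8); label the merged cluster GOQW
  updated: d(GOQW,J)=133/8, d(GOQW,L)=61/8
iteration 4: select GOQW,J (d=133/8, Q=-145/4); attach at lengths (49/8, 21/2); label the merged cluster GJOQW
  updated: d(GJOQW,L)=3/2
iteration 5: select GJOQW,L (d=3/2); attach at lengths (3/4, 3/4); label the merged cluster GJLOQW
final tree: ((((G:1/2,O:3/2):101/8,(Q:185/12,W:151/12):61/8):49/8,J:21/2):3/4,L:3/4)
total length: 547/8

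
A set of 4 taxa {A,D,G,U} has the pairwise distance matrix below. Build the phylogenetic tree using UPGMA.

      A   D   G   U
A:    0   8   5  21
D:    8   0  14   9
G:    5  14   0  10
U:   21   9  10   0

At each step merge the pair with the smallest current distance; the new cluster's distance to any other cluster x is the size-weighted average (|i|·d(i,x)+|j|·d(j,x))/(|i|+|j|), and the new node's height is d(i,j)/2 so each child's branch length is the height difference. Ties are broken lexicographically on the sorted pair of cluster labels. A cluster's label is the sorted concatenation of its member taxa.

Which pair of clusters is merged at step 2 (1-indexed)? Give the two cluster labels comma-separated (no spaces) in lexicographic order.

iteration 1: select A,G (d=5); attach at lengths (5/2, 5/2); label the merged cluster AG
  updated: d(AG,D)=11, d(AG,U)=31/2
iteration 2: select D,U (d=9); attach at lengths (9/2, 9/2); label the merged cluster DU
  updated: d(AG,DU)=53/4
iteration 3: select AG,DU (d=53/4); attach at lengths (33/8, 17/8); label the merged cluster ADGU
final tree: ((A:5/2,G:5/2):33/8,(D:9/2,U:9/2):17/8)
total length: 81/4

D,U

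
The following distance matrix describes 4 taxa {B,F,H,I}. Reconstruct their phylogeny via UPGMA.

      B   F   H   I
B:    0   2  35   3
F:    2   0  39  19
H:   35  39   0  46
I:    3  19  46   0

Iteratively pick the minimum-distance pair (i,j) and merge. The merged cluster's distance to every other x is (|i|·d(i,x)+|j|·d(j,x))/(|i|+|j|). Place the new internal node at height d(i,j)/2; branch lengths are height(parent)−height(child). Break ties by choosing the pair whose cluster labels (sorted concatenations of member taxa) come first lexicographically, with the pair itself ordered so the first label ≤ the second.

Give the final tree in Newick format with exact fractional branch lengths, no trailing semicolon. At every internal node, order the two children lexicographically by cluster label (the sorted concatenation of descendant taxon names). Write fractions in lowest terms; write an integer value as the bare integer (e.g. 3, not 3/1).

(((B:1,F:1):9/2,I:11/2):29/2,H:20)

iteration 1: select B,F (d=2); attach at lengths (1, 1); label the merged cluster BF
  updated: d(BF,H)=37, d(BF,I)=11
iteration 2: select BF,I (d=11); attach at lengths (9/2, 11/2); label the merged cluster BFI
  updated: d(BFI,H)=40
iteration 3: select BFI,H (d=40); attach at lengths (29/2, 20); label the merged cluster BFHI
final tree: (((B:1,F:1):9/2,I:11/2):29/2,H:20)
total length: 93/2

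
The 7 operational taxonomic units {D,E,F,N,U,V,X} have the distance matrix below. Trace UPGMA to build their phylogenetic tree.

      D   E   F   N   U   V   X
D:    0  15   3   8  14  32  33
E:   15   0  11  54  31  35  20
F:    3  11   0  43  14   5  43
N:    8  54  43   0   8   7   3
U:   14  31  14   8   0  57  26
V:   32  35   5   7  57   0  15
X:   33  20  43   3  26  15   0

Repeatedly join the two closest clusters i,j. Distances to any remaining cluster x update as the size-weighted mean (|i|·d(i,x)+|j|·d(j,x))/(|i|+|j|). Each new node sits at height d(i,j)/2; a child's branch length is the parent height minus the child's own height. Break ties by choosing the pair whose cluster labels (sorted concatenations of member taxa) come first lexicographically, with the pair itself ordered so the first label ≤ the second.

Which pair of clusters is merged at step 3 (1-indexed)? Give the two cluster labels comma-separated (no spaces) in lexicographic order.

NX,V

1. join D+F (d=3) ⇒ DF; edges |D|=3/2, |F|=3/2
  updated: d(DF,E)=13, d(DF,N)=51/2, d(DF,U)=14, d(DF,V)=37/2, d(DF,X)=38
2. join N+X (d=3) ⇒ NX; edges |N|=3/2, |X|=3/2
  updated: d(DF,NX)=127/4, d(E,NX)=37, d(NX,U)=17, d(NX,V)=11
3. join NX+V (d=11) ⇒ NVX; edges |NX|=4, |V|=11/2
  updated: d(DF,NVX)=82/3, d(E,NVX)=109/3, d(NVX,U)=91/3
4. join DF+E (d=13) ⇒ DEF; edges |DF|=5, |E|=13/2
  updated: d(DEF,NVX)=91/3, d(DEF,U)=59/3
5. join DEF+U (d=59/3) ⇒ DEFU; edges |DEF|=10/3, |U|=59/6
  updated: d(DEFU,NVX)=91/3
6. join DEFU+NVX (d=91/3) ⇒ DEFNUVX; edges |DEFU|=16/3, |NVX|=29/3
final tree: ((((D:3/2,F:3/2):5,E:13/2):10/3,U:59/6):16/3,((N:3/2,X:3/2):4,V:11/2):29/3)
total length: 331/6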